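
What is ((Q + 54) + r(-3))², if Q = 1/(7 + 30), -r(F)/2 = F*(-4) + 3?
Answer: 790321/1369 ≈ 577.30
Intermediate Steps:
r(F) = -6 + 8*F (r(F) = -2*(F*(-4) + 3) = -2*(-4*F + 3) = -2*(3 - 4*F) = -6 + 8*F)
Q = 1/37 ≈ 0.027027
((Q + 54) + r(-3))² = ((1/37 + 54) + (-6 + 8*(-3)))² = (1999/37 + (-6 - 24))² = (1999/37 - 30)² = (889/37)² = 790321/1369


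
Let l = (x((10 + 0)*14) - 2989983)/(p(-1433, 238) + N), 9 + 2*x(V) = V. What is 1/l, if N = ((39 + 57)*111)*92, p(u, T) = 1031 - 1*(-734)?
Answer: -1964234/5979835 ≈ -0.32848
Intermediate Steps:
p(u, T) = 1765 (p(u, T) = 1031 + 734 = 1765)
x(V) = -9/2 + V/2
N = 980352 (N = (96*111)*92 = 10656*92 = 980352)
l = -5979835/1964234 (l = ((-9/2 + ((10 + 0)*14)/2) - 2989983)/(1765 + 980352) = ((-9/2 + (10*14)/2) - 2989983)/982117 = ((-9/2 + (1/2)*140) - 2989983)*(1/982117) = ((-9/2 + 70) - 2989983)*(1/982117) = (131/2 - 2989983)*(1/982117) = -5979835/2*1/982117 = -5979835/1964234 ≈ -3.0444)
1/l = 1/(-5979835/1964234) = -1964234/5979835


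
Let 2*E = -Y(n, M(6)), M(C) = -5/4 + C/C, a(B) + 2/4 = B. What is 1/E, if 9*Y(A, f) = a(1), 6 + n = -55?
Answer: -36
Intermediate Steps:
n = -61 (n = -6 - 55 = -61)
a(B) = -1/2 + B
M(C) = -1/4 (M(C) = -5*1/4 + 1 = -5/4 + 1 = -1/4)
Y(A, f) = 1/18 (Y(A, f) = (-1/2 + 1)/9 = (1/9)*(1/2) = 1/18)
E = -1/36 (E = (-1*1/18)/2 = (1/2)*(-1/18) = -1/36 ≈ -0.027778)
1/E = 1/(-1/36) = -36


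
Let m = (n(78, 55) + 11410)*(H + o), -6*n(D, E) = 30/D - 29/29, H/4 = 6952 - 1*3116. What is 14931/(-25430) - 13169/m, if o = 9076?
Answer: -5408818560967/9211384699880 ≈ -0.58719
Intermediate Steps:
H = 15344 (H = 4*(6952 - 1*3116) = 4*(6952 - 3116) = 4*3836 = 15344)
n(D, E) = 1/6 - 5/D (n(D, E) = -(30/D - 29/29)/6 = -(30/D - 29*1/29)/6 = -(30/D - 1)/6 = -(-1 + 30/D)/6 = 1/6 - 5/D)
m = 3622251160/13 (m = ((1/6)*(-30 + 78)/78 + 11410)*(15344 + 9076) = ((1/6)*(1/78)*48 + 11410)*24420 = (4/39 + 11410)*24420 = (444994/39)*24420 = 3622251160/13 ≈ 2.7863e+8)
14931/(-25430) - 13169/m = 14931/(-25430) - 13169/3622251160/13 = 14931*(-1/25430) - 13169*13/3622251160 = -14931/25430 - 171197/3622251160 = -5408818560967/9211384699880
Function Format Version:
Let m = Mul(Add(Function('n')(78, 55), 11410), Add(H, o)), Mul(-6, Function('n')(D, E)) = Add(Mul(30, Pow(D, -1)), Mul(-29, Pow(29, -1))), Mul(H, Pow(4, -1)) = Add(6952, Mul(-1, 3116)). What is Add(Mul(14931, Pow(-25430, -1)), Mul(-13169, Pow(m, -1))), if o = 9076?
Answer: Rational(-5408818560967, 9211384699880) ≈ -0.58719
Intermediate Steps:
H = 15344 (H = Mul(4, Add(6952, Mul(-1, 3116))) = Mul(4, Add(6952, -3116)) = Mul(4, 3836) = 15344)
Function('n')(D, E) = Add(Rational(1, 6), Mul(-5, Pow(D, -1))) (Function('n')(D, E) = Mul(Rational(-1, 6), Add(Mul(30, Pow(D, -1)), Mul(-29, Pow(29, -1)))) = Mul(Rational(-1, 6), Add(Mul(30, Pow(D, -1)), Mul(-29, Rational(1, 29)))) = Mul(Rational(-1, 6), Add(Mul(30, Pow(D, -1)), -1)) = Mul(Rational(-1, 6), Add(-1, Mul(30, Pow(D, -1)))) = Add(Rational(1, 6), Mul(-5, Pow(D, -1))))
m = Rational(3622251160, 13) (m = Mul(Add(Mul(Rational(1, 6), Pow(78, -1), Add(-30, 78)), 11410), Add(15344, 9076)) = Mul(Add(Mul(Rational(1, 6), Rational(1, 78), 48), 11410), 24420) = Mul(Add(Rational(4, 39), 11410), 24420) = Mul(Rational(444994, 39), 24420) = Rational(3622251160, 13) ≈ 2.7863e+8)
Add(Mul(14931, Pow(-25430, -1)), Mul(-13169, Pow(m, -1))) = Add(Mul(14931, Pow(-25430, -1)), Mul(-13169, Pow(Rational(3622251160, 13), -1))) = Add(Mul(14931, Rational(-1, 25430)), Mul(-13169, Rational(13, 3622251160))) = Add(Rational(-14931, 25430), Rational(-171197, 3622251160)) = Rational(-5408818560967, 9211384699880)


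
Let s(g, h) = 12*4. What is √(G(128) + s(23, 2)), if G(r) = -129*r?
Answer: 28*I*√21 ≈ 128.31*I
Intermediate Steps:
s(g, h) = 48
√(G(128) + s(23, 2)) = √(-129*128 + 48) = √(-16512 + 48) = √(-16464) = 28*I*√21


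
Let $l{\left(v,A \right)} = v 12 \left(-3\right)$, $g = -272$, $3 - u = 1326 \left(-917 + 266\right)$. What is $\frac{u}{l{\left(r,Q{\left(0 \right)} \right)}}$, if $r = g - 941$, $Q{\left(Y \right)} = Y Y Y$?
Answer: $\frac{287743}{14556} \approx 19.768$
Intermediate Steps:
$Q{\left(Y \right)} = Y^{3}$ ($Q{\left(Y \right)} = Y^{2} Y = Y^{3}$)
$u = 863229$ ($u = 3 - 1326 \left(-917 + 266\right) = 3 - 1326 \left(-651\right) = 3 - -863226 = 3 + 863226 = 863229$)
$r = -1213$ ($r = -272 - 941 = -1213$)
$l{\left(v,A \right)} = - 36 v$ ($l{\left(v,A \right)} = v \left(-36\right) = - 36 v$)
$\frac{u}{l{\left(r,Q{\left(0 \right)} \right)}} = \frac{863229}{\left(-36\right) \left(-1213\right)} = \frac{863229}{43668} = 863229 \cdot \frac{1}{43668} = \frac{287743}{14556}$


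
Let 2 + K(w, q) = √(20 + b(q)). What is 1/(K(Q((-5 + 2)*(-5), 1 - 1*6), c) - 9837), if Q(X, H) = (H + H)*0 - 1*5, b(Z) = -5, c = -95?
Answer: -9839/96805906 - √15/96805906 ≈ -0.00010168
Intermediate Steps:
Q(X, H) = -5 (Q(X, H) = (2*H)*0 - 5 = 0 - 5 = -5)
K(w, q) = -2 + √15 (K(w, q) = -2 + √(20 - 5) = -2 + √15)
1/(K(Q((-5 + 2)*(-5), 1 - 1*6), c) - 9837) = 1/((-2 + √15) - 9837) = 1/(-9839 + √15)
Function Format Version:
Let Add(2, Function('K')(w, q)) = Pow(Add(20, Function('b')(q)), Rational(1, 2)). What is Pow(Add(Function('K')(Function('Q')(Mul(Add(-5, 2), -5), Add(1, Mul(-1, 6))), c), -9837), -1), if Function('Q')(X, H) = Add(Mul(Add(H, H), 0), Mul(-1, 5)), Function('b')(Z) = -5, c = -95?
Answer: Add(Rational(-9839, 96805906), Mul(Rational(-1, 96805906), Pow(15, Rational(1, 2)))) ≈ -0.00010168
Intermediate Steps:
Function('Q')(X, H) = -5 (Function('Q')(X, H) = Add(Mul(Mul(2, H), 0), -5) = Add(0, -5) = -5)
Function('K')(w, q) = Add(-2, Pow(15, Rational(1, 2))) (Function('K')(w, q) = Add(-2, Pow(Add(20, -5), Rational(1, 2))) = Add(-2, Pow(15, Rational(1, 2))))
Pow(Add(Function('K')(Function('Q')(Mul(Add(-5, 2), -5), Add(1, Mul(-1, 6))), c), -9837), -1) = Pow(Add(Add(-2, Pow(15, Rational(1, 2))), -9837), -1) = Pow(Add(-9839, Pow(15, Rational(1, 2))), -1)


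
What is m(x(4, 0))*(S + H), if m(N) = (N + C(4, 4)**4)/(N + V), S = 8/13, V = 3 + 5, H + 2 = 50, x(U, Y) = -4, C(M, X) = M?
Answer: 39816/13 ≈ 3062.8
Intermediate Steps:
H = 48 (H = -2 + 50 = 48)
V = 8
S = 8/13 (S = 8*(1/13) = 8/13 ≈ 0.61539)
m(N) = (256 + N)/(8 + N) (m(N) = (N + 4**4)/(N + 8) = (N + 256)/(8 + N) = (256 + N)/(8 + N))
m(x(4, 0))*(S + H) = ((256 - 4)/(8 - 4))*(8/13 + 48) = (252/4)*(632/13) = ((1/4)*252)*(632/13) = 63*(632/13) = 39816/13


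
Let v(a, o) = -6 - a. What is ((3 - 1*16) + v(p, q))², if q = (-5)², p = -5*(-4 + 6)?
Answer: 81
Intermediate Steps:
p = -10 (p = -5*2 = -10)
q = 25
((3 - 1*16) + v(p, q))² = ((3 - 1*16) + (-6 - 1*(-10)))² = ((3 - 16) + (-6 + 10))² = (-13 + 4)² = (-9)² = 81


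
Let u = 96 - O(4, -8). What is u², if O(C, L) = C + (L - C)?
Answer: 10816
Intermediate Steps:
O(C, L) = L
u = 104 (u = 96 - 1*(-8) = 96 + 8 = 104)
u² = 104² = 10816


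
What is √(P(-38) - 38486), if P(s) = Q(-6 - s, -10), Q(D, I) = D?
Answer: I*√38454 ≈ 196.1*I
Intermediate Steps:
P(s) = -6 - s
√(P(-38) - 38486) = √((-6 - 1*(-38)) - 38486) = √((-6 + 38) - 38486) = √(32 - 38486) = √(-38454) = I*√38454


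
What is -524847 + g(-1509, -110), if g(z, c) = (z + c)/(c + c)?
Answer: -115464721/220 ≈ -5.2484e+5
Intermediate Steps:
g(z, c) = (c + z)/(2*c) (g(z, c) = (c + z)/((2*c)) = (c + z)*(1/(2*c)) = (c + z)/(2*c))
-524847 + g(-1509, -110) = -524847 + (½)*(-110 - 1509)/(-110) = -524847 + (½)*(-1/110)*(-1619) = -524847 + 1619/220 = -115464721/220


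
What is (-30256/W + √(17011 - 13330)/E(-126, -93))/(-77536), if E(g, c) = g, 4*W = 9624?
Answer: 1891/11659476 + √409/3256512 ≈ 0.00016840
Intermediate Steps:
W = 2406 (W = (¼)*9624 = 2406)
(-30256/W + √(17011 - 13330)/E(-126, -93))/(-77536) = (-30256/2406 + √(17011 - 13330)/(-126))/(-77536) = (-30256*1/2406 + √3681*(-1/126))*(-1/77536) = (-15128/1203 + (3*√409)*(-1/126))*(-1/77536) = (-15128/1203 - √409/42)*(-1/77536) = 1891/11659476 + √409/3256512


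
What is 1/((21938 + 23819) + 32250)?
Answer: 1/78007 ≈ 1.2819e-5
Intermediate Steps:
1/((21938 + 23819) + 32250) = 1/(45757 + 32250) = 1/78007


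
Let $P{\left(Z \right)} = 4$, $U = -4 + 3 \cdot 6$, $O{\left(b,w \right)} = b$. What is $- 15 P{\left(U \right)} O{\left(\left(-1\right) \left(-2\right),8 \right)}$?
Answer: $-120$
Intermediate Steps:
$U = 14$ ($U = -4 + 18 = 14$)
$- 15 P{\left(U \right)} O{\left(\left(-1\right) \left(-2\right),8 \right)} = \left(-15\right) 4 \left(\left(-1\right) \left(-2\right)\right) = \left(-60\right) 2 = -120$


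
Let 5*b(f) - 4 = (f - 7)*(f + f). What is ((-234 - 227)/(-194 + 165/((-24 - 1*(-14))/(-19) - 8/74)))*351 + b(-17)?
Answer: -4211462/6551 ≈ -642.87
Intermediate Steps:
b(f) = ⅘ + 2*f*(-7 + f)/5 (b(f) = ⅘ + ((f - 7)*(f + f))/5 = ⅘ + ((-7 + f)*(2*f))/5 = ⅘ + (2*f*(-7 + f))/5 = ⅘ + 2*f*(-7 + f)/5)
((-234 - 227)/(-194 + 165/((-24 - 1*(-14))/(-19) - 8/74)))*351 + b(-17) = ((-234 - 227)/(-194 + 165/((-24 - 1*(-14))/(-19) - 8/74)))*351 + (⅘ - 14/5*(-17) + (⅖)*(-17)²) = -461/(-194 + 165/((-24 + 14)*(-1/19) - 8*1/74))*351 + (⅘ + 238/5 + (⅖)*289) = -461/(-194 + 165/(-10*(-1/19) - 4/37))*351 + (⅘ + 238/5 + 578/5) = -461/(-194 + 165/(10/19 - 4/37))*351 + 164 = -461/(-194 + 165/(294/703))*351 + 164 = -461/(-194 + 165*(703/294))*351 + 164 = -461/(-194 + 38665/98)*351 + 164 = -461/19653/98*351 + 164 = -461*98/19653*351 + 164 = -45178/19653*351 + 164 = -5285826/6551 + 164 = -4211462/6551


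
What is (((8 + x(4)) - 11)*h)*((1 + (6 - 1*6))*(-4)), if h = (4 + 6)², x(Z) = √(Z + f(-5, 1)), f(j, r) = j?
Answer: 1200 - 400*I ≈ 1200.0 - 400.0*I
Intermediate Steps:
x(Z) = √(-5 + Z) (x(Z) = √(Z - 5) = √(-5 + Z))
h = 100 (h = 10² = 100)
(((8 + x(4)) - 11)*h)*((1 + (6 - 1*6))*(-4)) = (((8 + √(-5 + 4)) - 11)*100)*((1 + (6 - 1*6))*(-4)) = (((8 + √(-1)) - 11)*100)*((1 + (6 - 6))*(-4)) = (((8 + I) - 11)*100)*((1 + 0)*(-4)) = ((-3 + I)*100)*(1*(-4)) = (-300 + 100*I)*(-4) = 1200 - 400*I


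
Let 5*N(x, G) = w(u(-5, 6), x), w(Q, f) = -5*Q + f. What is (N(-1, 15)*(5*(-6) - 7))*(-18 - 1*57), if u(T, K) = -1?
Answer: 2220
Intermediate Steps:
w(Q, f) = f - 5*Q
N(x, G) = 1 + x/5 (N(x, G) = (x - 5*(-1))/5 = (x + 5)/5 = (5 + x)/5 = 1 + x/5)
(N(-1, 15)*(5*(-6) - 7))*(-18 - 1*57) = ((1 + (⅕)*(-1))*(5*(-6) - 7))*(-18 - 1*57) = ((1 - ⅕)*(-30 - 7))*(-18 - 57) = ((⅘)*(-37))*(-75) = -148/5*(-75) = 2220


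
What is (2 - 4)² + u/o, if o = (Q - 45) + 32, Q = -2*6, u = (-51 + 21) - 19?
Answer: 149/25 ≈ 5.9600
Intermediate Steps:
u = -49 (u = -30 - 19 = -49)
Q = -12
o = -25 (o = (-12 - 45) + 32 = -57 + 32 = -25)
(2 - 4)² + u/o = (2 - 4)² - 49/(-25) = (-2)² - 1/25*(-49) = 4 + 49/25 = 149/25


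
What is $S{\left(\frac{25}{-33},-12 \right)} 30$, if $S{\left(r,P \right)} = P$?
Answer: $-360$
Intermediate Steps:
$S{\left(\frac{25}{-33},-12 \right)} 30 = \left(-12\right) 30 = -360$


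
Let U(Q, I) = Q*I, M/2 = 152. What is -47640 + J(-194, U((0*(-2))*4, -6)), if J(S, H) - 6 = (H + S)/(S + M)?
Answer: -2619967/55 ≈ -47636.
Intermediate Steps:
M = 304 (M = 2*152 = 304)
U(Q, I) = I*Q
J(S, H) = 6 + (H + S)/(304 + S) (J(S, H) = 6 + (H + S)/(S + 304) = 6 + (H + S)/(304 + S))
-47640 + J(-194, U((0*(-2))*4, -6)) = -47640 + (1824 - 6*0*(-2)*4 + 7*(-194))/(304 - 194) = -47640 + (1824 - 0*4 - 1358)/110 = -47640 + (1824 - 6*0 - 1358)/110 = -47640 + (1824 + 0 - 1358)/110 = -47640 + (1/110)*466 = -47640 + 233/55 = -2619967/55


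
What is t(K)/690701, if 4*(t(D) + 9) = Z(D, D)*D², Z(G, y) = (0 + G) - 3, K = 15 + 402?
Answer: 35995005/1381402 ≈ 26.057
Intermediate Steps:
K = 417
Z(G, y) = -3 + G (Z(G, y) = G - 3 = -3 + G)
t(D) = -9 + D²*(-3 + D)/4 (t(D) = -9 + ((-3 + D)*D²)/4 = -9 + (D²*(-3 + D))/4 = -9 + D²*(-3 + D)/4)
t(K)/690701 = (-9 + (¼)*417²*(-3 + 417))/690701 = (-9 + (¼)*173889*414)*(1/690701) = (-9 + 35995023/2)*(1/690701) = (35995005/2)*(1/690701) = 35995005/1381402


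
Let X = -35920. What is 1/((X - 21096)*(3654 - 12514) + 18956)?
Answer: 1/505180716 ≈ 1.9795e-9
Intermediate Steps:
1/((X - 21096)*(3654 - 12514) + 18956) = 1/((-35920 - 21096)*(3654 - 12514) + 18956) = 1/(-57016*(-8860) + 18956) = 1/(505161760 + 18956) = 1/505180716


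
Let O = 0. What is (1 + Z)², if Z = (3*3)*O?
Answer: 1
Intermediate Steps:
Z = 0 (Z = (3*3)*0 = 9*0 = 0)
(1 + Z)² = (1 + 0)² = 1² = 1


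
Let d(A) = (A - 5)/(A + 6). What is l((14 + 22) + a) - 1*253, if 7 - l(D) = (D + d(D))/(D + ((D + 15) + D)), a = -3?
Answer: -1095031/4446 ≈ -246.30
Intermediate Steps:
d(A) = (-5 + A)/(6 + A)
l(D) = 7 - (D + (-5 + D)/(6 + D))/(15 + 3*D) (l(D) = 7 - (D + (-5 + D)/(6 + D))/(D + ((D + 15) + D)) = 7 - (D + (-5 + D)/(6 + D))/(D + ((15 + D) + D)) = 7 - (D + (-5 + D)/(6 + D))/(D + (15 + 2*D)) = 7 - (D + (-5 + D)/(6 + D))/(15 + 3*D))
l((14 + 22) + a) - 1*253 = (635 + 20*((14 + 22) - 3)² + 224*((14 + 22) - 3))/(3*(30 + ((14 + 22) - 3)² + 11*((14 + 22) - 3))) - 1*253 = (635 + 20*(36 - 3)² + 224*(36 - 3))/(3*(30 + (36 - 3)² + 11*(36 - 3))) - 253 = (635 + 20*33² + 224*33)/(3*(30 + 33² + 11*33)) - 253 = (635 + 20*1089 + 7392)/(3*(30 + 1089 + 363)) - 253 = (⅓)*(635 + 21780 + 7392)/1482 - 253 = (⅓)*(1/1482)*29807 - 253 = 29807/4446 - 253 = -1095031/4446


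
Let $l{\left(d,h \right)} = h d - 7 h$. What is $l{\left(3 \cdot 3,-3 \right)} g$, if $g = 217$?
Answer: $-1302$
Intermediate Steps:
$l{\left(d,h \right)} = - 7 h + d h$ ($l{\left(d,h \right)} = d h - 7 h = - 7 h + d h$)
$l{\left(3 \cdot 3,-3 \right)} g = - 3 \left(-7 + 3 \cdot 3\right) 217 = - 3 \left(-7 + 9\right) 217 = \left(-3\right) 2 \cdot 217 = \left(-6\right) 217 = -1302$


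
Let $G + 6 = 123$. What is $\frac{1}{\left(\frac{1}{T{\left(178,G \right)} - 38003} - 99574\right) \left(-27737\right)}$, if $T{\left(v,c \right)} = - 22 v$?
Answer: $\frac{41919}{115775417016659} \approx 3.6207 \cdot 10^{-10}$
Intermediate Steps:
$G = 117$ ($G = -6 + 123 = 117$)
$\frac{1}{\left(\frac{1}{T{\left(178,G \right)} - 38003} - 99574\right) \left(-27737\right)} = \frac{1}{\left(\frac{1}{\left(-22\right) 178 - 38003} - 99574\right) \left(-27737\right)} = \frac{1}{\frac{1}{-3916 - 38003} - 99574} \left(- \frac{1}{27737}\right) = \frac{1}{\frac{1}{-41919} - 99574} \left(- \frac{1}{27737}\right) = \frac{1}{- \frac{1}{41919} - 99574} \left(- \frac{1}{27737}\right) = \frac{1}{- \frac{4174042507}{41919}} \left(- \frac{1}{27737}\right) = \left(- \frac{41919}{4174042507}\right) \left(- \frac{1}{27737}\right) = \frac{41919}{115775417016659}$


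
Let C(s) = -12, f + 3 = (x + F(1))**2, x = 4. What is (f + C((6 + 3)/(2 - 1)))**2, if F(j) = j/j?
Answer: 100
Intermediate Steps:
F(j) = 1
f = 22 (f = -3 + (4 + 1)**2 = -3 + 5**2 = -3 + 25 = 22)
(f + C((6 + 3)/(2 - 1)))**2 = (22 - 12)**2 = 10**2 = 100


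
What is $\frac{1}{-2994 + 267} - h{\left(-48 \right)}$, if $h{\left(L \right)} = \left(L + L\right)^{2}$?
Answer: $- \frac{25132033}{2727} \approx -9216.0$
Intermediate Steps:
$h{\left(L \right)} = 4 L^{2}$ ($h{\left(L \right)} = \left(2 L\right)^{2} = 4 L^{2}$)
$\frac{1}{-2994 + 267} - h{\left(-48 \right)} = \frac{1}{-2994 + 267} - 4 \left(-48\right)^{2} = \frac{1}{-2727} - 4 \cdot 2304 = - \frac{1}{2727} - 9216 = - \frac{25132033}{2727}$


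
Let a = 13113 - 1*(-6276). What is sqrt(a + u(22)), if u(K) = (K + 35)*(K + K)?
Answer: 3*sqrt(2433) ≈ 147.98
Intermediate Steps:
a = 19389 (a = 13113 + 6276 = 19389)
u(K) = 2*K*(35 + K) (u(K) = (35 + K)*(2*K) = 2*K*(35 + K))
sqrt(a + u(22)) = sqrt(19389 + 2*22*(35 + 22)) = sqrt(19389 + 2*22*57) = sqrt(19389 + 2508) = sqrt(21897) = 3*sqrt(2433)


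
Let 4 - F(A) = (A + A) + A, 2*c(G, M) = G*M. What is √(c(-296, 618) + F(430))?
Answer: 5*I*√3710 ≈ 304.55*I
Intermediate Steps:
c(G, M) = G*M/2 (c(G, M) = (G*M)/2 = G*M/2)
F(A) = 4 - 3*A (F(A) = 4 - ((A + A) + A) = 4 - (2*A + A) = 4 - 3*A)
√(c(-296, 618) + F(430)) = √((½)*(-296)*618 + (4 - 3*430)) = √(-91464 + (4 - 1290)) = √(-91464 - 1286) = √(-92750) = 5*I*√3710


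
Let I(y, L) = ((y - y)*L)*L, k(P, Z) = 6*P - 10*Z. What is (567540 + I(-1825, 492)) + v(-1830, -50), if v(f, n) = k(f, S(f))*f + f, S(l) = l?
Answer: -12829890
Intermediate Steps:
k(P, Z) = -10*Z + 6*P
v(f, n) = f - 4*f² (v(f, n) = (-10*f + 6*f)*f + f = (-4*f)*f + f = -4*f² + f = f - 4*f²)
I(y, L) = 0 (I(y, L) = (0*L)*L = 0*L = 0)
(567540 + I(-1825, 492)) + v(-1830, -50) = (567540 + 0) - 1830*(1 - 4*(-1830)) = 567540 - 1830*(1 + 7320) = 567540 - 1830*7321 = 567540 - 13397430 = -12829890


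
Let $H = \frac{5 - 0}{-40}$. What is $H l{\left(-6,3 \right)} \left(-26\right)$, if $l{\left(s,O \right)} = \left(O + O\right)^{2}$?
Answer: $117$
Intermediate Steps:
$l{\left(s,O \right)} = 4 O^{2}$ ($l{\left(s,O \right)} = \left(2 O\right)^{2} = 4 O^{2}$)
$H = - \frac{1}{8}$ ($H = \left(5 + 0\right) \left(- \frac{1}{40}\right) = 5 \left(- \frac{1}{40}\right) = - \frac{1}{8} \approx -0.125$)
$H l{\left(-6,3 \right)} \left(-26\right) = - \frac{4 \cdot 3^{2}}{8} \left(-26\right) = - \frac{4 \cdot 9}{8} \left(-26\right) = \left(- \frac{1}{8}\right) 36 \left(-26\right) = \left(- \frac{9}{2}\right) \left(-26\right) = 117$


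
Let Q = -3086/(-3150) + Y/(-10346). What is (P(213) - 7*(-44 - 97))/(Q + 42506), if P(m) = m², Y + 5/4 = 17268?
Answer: 61662751200/56540564363 ≈ 1.0906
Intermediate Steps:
Y = 69067/4 (Y = -5/4 + 17268 = 69067/4 ≈ 17267.)
Q = -916837/1330200 (Q = -3086/(-3150) + (69067/4)/(-10346) = -3086*(-1/3150) + (69067/4)*(-1/10346) = 1543/1575 - 69067/41384 = -916837/1330200 ≈ -0.68925)
(P(213) - 7*(-44 - 97))/(Q + 42506) = (213² - 7*(-44 - 97))/(-916837/1330200 + 42506) = (45369 - 7*(-141))/(56540564363/1330200) = (45369 + 987)*(1330200/56540564363) = 46356*(1330200/56540564363) = 61662751200/56540564363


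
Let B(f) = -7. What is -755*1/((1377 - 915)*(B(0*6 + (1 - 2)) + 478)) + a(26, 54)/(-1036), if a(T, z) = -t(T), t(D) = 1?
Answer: -5761/2300364 ≈ -0.0025044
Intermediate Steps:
a(T, z) = -1 (a(T, z) = -1*1 = -1)
-755*1/((1377 - 915)*(B(0*6 + (1 - 2)) + 478)) + a(26, 54)/(-1036) = -755*1/((-7 + 478)*(1377 - 915)) - 1/(-1036) = -755/(462*471) - 1*(-1/1036) = -755/217602 + 1/1036 = -5761/2300364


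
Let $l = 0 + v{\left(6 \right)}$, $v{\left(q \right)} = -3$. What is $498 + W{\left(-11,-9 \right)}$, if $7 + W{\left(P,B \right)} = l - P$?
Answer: $499$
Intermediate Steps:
$l = -3$ ($l = 0 - 3 = -3$)
$W{\left(P,B \right)} = -10 - P$ ($W{\left(P,B \right)} = -7 - \left(3 + P\right) = -10 - P$)
$498 + W{\left(-11,-9 \right)} = 498 - -1 = 498 + \left(-10 + 11\right) = 498 + 1 = 499$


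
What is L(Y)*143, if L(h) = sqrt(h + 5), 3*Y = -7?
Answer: 286*sqrt(6)/3 ≈ 233.52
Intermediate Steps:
Y = -7/3 (Y = (1/3)*(-7) = -7/3 ≈ -2.3333)
L(h) = sqrt(5 + h)
L(Y)*143 = sqrt(5 - 7/3)*143 = sqrt(8/3)*143 = (2*sqrt(6)/3)*143 = 286*sqrt(6)/3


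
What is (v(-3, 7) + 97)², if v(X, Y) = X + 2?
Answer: 9216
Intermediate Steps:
v(X, Y) = 2 + X
(v(-3, 7) + 97)² = ((2 - 3) + 97)² = (-1 + 97)² = 96² = 9216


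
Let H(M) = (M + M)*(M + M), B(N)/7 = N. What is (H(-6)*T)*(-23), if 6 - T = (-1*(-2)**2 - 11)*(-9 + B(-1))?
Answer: 775008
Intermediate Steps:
B(N) = 7*N
T = -234 (T = 6 - (-1*(-2)**2 - 11)*(-9 + 7*(-1)) = 6 - (-1*4 - 11)*(-9 - 7) = 6 - (-4 - 11)*(-16) = 6 - (-15)*(-16) = 6 - 1*240 = 6 - 240 = -234)
H(M) = 4*M**2 (H(M) = (2*M)*(2*M) = 4*M**2)
(H(-6)*T)*(-23) = ((4*(-6)**2)*(-234))*(-23) = ((4*36)*(-234))*(-23) = (144*(-234))*(-23) = -33696*(-23) = 775008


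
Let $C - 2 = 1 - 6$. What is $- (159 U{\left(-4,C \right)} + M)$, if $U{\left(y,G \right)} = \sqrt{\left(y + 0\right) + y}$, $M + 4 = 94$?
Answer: $-90 - 318 i \sqrt{2} \approx -90.0 - 449.72 i$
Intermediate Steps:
$M = 90$ ($M = -4 + 94 = 90$)
$C = -3$ ($C = 2 + \left(1 - 6\right) = 2 - 5 = -3$)
$U{\left(y,G \right)} = \sqrt{2} \sqrt{y}$ ($U{\left(y,G \right)} = \sqrt{y + y} = \sqrt{2 y} = \sqrt{2} \sqrt{y}$)
$- (159 U{\left(-4,C \right)} + M) = - (159 \sqrt{2} \sqrt{-4} + 90) = - (159 \sqrt{2} \cdot 2 i + 90) = - (159 \cdot 2 i \sqrt{2} + 90) = - (318 i \sqrt{2} + 90) = - (90 + 318 i \sqrt{2}) = -90 - 318 i \sqrt{2}$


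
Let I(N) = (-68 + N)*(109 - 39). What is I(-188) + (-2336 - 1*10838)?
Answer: -31094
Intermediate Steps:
I(N) = -4760 + 70*N (I(N) = (-68 + N)*70 = -4760 + 70*N)
I(-188) + (-2336 - 1*10838) = (-4760 + 70*(-188)) + (-2336 - 1*10838) = (-4760 - 13160) + (-2336 - 10838) = -17920 - 13174 = -31094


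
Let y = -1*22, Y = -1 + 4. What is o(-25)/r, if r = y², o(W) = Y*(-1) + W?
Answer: -7/121 ≈ -0.057851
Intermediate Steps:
Y = 3
y = -22
o(W) = -3 + W (o(W) = 3*(-1) + W = -3 + W)
r = 484 (r = (-22)² = 484)
o(-25)/r = (-3 - 25)/484 = -28*1/484 = -7/121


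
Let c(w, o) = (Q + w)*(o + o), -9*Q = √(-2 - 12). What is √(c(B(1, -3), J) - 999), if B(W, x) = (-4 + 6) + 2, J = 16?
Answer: √(-7839 - 32*I*√14)/3 ≈ 0.22538 - 29.514*I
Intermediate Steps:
B(W, x) = 4 (B(W, x) = 2 + 2 = 4)
Q = -I*√14/9 (Q = -√(-2 - 12)/9 = -I*√14/9 ≈ -0.41574*I)
c(w, o) = 2*o*(w - I*√14/9) (c(w, o) = (-I*√14/9 + w)*(o + o) = (w - I*√14/9)*(2*o) = 2*o*(w - I*√14/9))
√(c(B(1, -3), J) - 999) = √((2/9)*16*(9*4 - I*√14) - 999) = √((2/9)*16*(36 - I*√14) - 999) = √((128 - 32*I*√14/9) - 999) = √(-871 - 32*I*√14/9)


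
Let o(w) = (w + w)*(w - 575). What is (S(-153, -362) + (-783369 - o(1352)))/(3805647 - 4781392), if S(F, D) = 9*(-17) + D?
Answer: 2884892/975745 ≈ 2.9566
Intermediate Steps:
o(w) = 2*w*(-575 + w) (o(w) = (2*w)*(-575 + w) = 2*w*(-575 + w))
S(F, D) = -153 + D
(S(-153, -362) + (-783369 - o(1352)))/(3805647 - 4781392) = ((-153 - 362) + (-783369 - 2*1352*(-575 + 1352)))/(3805647 - 4781392) = (-515 + (-783369 - 2*1352*777))/(-975745) = (-515 + (-783369 - 1*2101008))*(-1/975745) = (-515 + (-783369 - 2101008))*(-1/975745) = (-515 - 2884377)*(-1/975745) = -2884892*(-1/975745) = 2884892/975745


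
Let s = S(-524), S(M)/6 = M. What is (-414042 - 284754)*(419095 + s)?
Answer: -290664894996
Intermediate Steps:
S(M) = 6*M
s = -3144 (s = 6*(-524) = -3144)
(-414042 - 284754)*(419095 + s) = (-414042 - 284754)*(419095 - 3144) = -698796*415951 = -290664894996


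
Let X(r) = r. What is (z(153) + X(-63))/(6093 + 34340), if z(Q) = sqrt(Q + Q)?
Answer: -63/40433 + 3*sqrt(34)/40433 ≈ -0.0011255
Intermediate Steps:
z(Q) = sqrt(2)*sqrt(Q) (z(Q) = sqrt(2*Q) = sqrt(2)*sqrt(Q))
(z(153) + X(-63))/(6093 + 34340) = (sqrt(2)*sqrt(153) - 63)/(6093 + 34340) = (sqrt(2)*(3*sqrt(17)) - 63)/40433 = (3*sqrt(34) - 63)*(1/40433) = (-63 + 3*sqrt(34))*(1/40433) = -63/40433 + 3*sqrt(34)/40433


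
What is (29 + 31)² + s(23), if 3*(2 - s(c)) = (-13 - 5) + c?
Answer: 10801/3 ≈ 3600.3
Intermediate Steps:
s(c) = 8 - c/3 (s(c) = 2 - ((-13 - 5) + c)/3 = 2 - (-18 + c)/3 = 2 + (6 - c/3) = 8 - c/3)
(29 + 31)² + s(23) = (29 + 31)² + (8 - ⅓*23) = 60² + (8 - 23/3) = 3600 + ⅓ = 10801/3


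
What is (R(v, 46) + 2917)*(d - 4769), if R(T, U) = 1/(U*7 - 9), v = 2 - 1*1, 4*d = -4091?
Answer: -10575990337/626 ≈ -1.6895e+7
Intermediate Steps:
d = -4091/4 (d = (¼)*(-4091) = -4091/4 ≈ -1022.8)
v = 1 (v = 2 - 1 = 1)
R(T, U) = 1/(-9 + 7*U) (R(T, U) = 1/(7*U - 9) = 1/(-9 + 7*U))
(R(v, 46) + 2917)*(d - 4769) = (1/(-9 + 7*46) + 2917)*(-4091/4 - 4769) = (1/(-9 + 322) + 2917)*(-23167/4) = (1/313 + 2917)*(-23167/4) = (913022/313)*(-23167/4) = -10575990337/626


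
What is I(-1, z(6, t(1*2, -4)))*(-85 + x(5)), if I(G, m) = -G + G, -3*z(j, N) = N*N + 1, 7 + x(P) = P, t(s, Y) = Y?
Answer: 0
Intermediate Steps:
x(P) = -7 + P
z(j, N) = -⅓ - N²/3 (z(j, N) = -(N*N + 1)/3 = -(N² + 1)/3 = -(1 + N²)/3 = -⅓ - N²/3)
I(G, m) = 0
I(-1, z(6, t(1*2, -4)))*(-85 + x(5)) = 0*(-85 + (-7 + 5)) = 0*(-85 - 2) = 0*(-87) = 0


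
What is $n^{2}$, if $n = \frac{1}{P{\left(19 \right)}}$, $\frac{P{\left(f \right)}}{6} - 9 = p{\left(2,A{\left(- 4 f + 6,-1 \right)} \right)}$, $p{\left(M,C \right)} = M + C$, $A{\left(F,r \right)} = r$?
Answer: $\frac{1}{3600} \approx 0.00027778$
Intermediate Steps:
$p{\left(M,C \right)} = C + M$
$P{\left(f \right)} = 60$ ($P{\left(f \right)} = 54 + 6 \left(-1 + 2\right) = 54 + 6 \cdot 1 = 54 + 6 = 60$)
$n = \frac{1}{60} \approx 0.016667$
$n^{2} = \left(\frac{1}{60}\right)^{2} = \frac{1}{3600}$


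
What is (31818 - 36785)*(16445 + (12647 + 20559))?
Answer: -246616517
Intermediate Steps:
(31818 - 36785)*(16445 + (12647 + 20559)) = -4967*(16445 + 33206) = -4967*49651 = -246616517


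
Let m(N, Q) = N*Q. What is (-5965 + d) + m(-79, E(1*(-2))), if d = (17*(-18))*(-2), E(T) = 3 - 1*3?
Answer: -5353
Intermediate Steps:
E(T) = 0 (E(T) = 3 - 3 = 0)
d = 612 (d = -306*(-2) = 612)
(-5965 + d) + m(-79, E(1*(-2))) = (-5965 + 612) - 79*0 = -5353 + 0 = -5353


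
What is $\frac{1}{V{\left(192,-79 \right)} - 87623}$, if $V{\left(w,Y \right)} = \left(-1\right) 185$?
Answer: $- \frac{1}{87808} \approx -1.1388 \cdot 10^{-5}$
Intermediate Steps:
$V{\left(w,Y \right)} = -185$
$\frac{1}{V{\left(192,-79 \right)} - 87623} = \frac{1}{-185 - 87623} = \frac{1}{-87808} = - \frac{1}{87808}$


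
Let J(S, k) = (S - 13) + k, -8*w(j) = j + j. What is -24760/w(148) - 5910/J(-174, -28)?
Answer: 1108414/1591 ≈ 696.68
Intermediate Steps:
w(j) = -j/4 (w(j) = -(j + j)/8 = -j/4)
J(S, k) = -13 + S + k (J(S, k) = (-13 + S) + k = -13 + S + k)
-24760/w(148) - 5910/J(-174, -28) = -24760/((-1/4*148)) - 5910/(-13 - 174 - 28) = -24760/(-37) - 5910/(-215) = -24760*(-1/37) - 5910*(-1/215) = 24760/37 + 1182/43 = 1108414/1591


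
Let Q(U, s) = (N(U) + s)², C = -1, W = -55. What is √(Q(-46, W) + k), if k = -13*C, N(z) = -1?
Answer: √3149 ≈ 56.116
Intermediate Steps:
k = 13 (k = -13*(-1) = 13)
Q(U, s) = (-1 + s)²
√(Q(-46, W) + k) = √((-1 - 55)² + 13) = √((-56)² + 13) = √(3136 + 13) = √3149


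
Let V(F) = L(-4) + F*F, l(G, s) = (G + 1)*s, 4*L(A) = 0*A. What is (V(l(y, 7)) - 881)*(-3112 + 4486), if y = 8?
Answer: 4242912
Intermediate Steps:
L(A) = 0 (L(A) = (0*A)/4 = (1/4)*0 = 0)
l(G, s) = s*(1 + G) (l(G, s) = (1 + G)*s = s*(1 + G))
V(F) = F**2 (V(F) = 0 + F*F = 0 + F**2 = F**2)
(V(l(y, 7)) - 881)*(-3112 + 4486) = ((7*(1 + 8))**2 - 881)*(-3112 + 4486) = ((7*9)**2 - 881)*1374 = (63**2 - 881)*1374 = (3969 - 881)*1374 = 3088*1374 = 4242912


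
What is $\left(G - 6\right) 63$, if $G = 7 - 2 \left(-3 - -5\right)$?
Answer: $-189$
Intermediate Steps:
$G = 3$ ($G = 7 - 2 \left(-3 + 5\right) = 7 - 4 = 3$)
$\left(G - 6\right) 63 = \left(3 - 6\right) 63 = \left(-3\right) 63 = -189$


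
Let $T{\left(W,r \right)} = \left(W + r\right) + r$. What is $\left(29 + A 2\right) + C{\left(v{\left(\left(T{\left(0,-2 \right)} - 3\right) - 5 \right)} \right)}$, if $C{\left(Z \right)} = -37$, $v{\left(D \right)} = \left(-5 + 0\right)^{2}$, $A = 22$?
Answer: $36$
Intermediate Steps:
$T{\left(W,r \right)} = W + 2 r$
$v{\left(D \right)} = 25$ ($v{\left(D \right)} = \left(-5\right)^{2} = 25$)
$\left(29 + A 2\right) + C{\left(v{\left(\left(T{\left(0,-2 \right)} - 3\right) - 5 \right)} \right)} = \left(29 + 22 \cdot 2\right) - 37 = \left(29 + 44\right) - 37 = 73 - 37 = 36$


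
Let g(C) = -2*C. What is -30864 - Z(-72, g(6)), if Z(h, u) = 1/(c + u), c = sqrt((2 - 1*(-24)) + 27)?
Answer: -2808612/91 + sqrt(53)/91 ≈ -30864.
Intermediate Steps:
c = sqrt(53) (c = sqrt((2 + 24) + 27) = sqrt(26 + 27) = sqrt(53) ≈ 7.2801)
Z(h, u) = 1/(u + sqrt(53)) (Z(h, u) = 1/(sqrt(53) + u) = 1/(u + sqrt(53)))
-30864 - Z(-72, g(6)) = -30864 - 1/(-2*6 + sqrt(53)) = -30864 - 1/(-12 + sqrt(53))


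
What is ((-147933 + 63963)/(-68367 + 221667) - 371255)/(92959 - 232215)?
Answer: 1897115849/711598160 ≈ 2.6660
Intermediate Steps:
((-147933 + 63963)/(-68367 + 221667) - 371255)/(92959 - 232215) = (-83970/153300 - 371255)/(-139256) = (-83970*1/153300 - 371255)*(-1/139256) = (-2799/5110 - 371255)*(-1/139256) = -1897115849/5110*(-1/139256) = 1897115849/711598160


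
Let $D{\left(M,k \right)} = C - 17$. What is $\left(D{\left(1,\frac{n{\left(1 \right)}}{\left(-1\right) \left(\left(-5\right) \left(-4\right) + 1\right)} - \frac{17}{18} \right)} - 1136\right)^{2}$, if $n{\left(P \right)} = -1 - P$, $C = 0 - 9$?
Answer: $1350244$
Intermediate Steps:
$C = -9$
$D{\left(M,k \right)} = -26$ ($D{\left(M,k \right)} = -9 - 17 = -26$)
$\left(D{\left(1,\frac{n{\left(1 \right)}}{\left(-1\right) \left(\left(-5\right) \left(-4\right) + 1\right)} - \frac{17}{18} \right)} - 1136\right)^{2} = \left(-26 - 1136\right)^{2} = \left(-1162\right)^{2} = 1350244$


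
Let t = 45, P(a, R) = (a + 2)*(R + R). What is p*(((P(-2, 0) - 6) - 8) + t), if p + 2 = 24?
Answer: 682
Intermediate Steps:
P(a, R) = 2*R*(2 + a) (P(a, R) = (2 + a)*(2*R) = 2*R*(2 + a))
p = 22 (p = -2 + 24 = 22)
p*(((P(-2, 0) - 6) - 8) + t) = 22*(((2*0*(2 - 2) - 6) - 8) + 45) = 22*(((2*0*0 - 6) - 8) + 45) = 22*(((0 - 6) - 8) + 45) = 22*((-6 - 8) + 45) = 22*(-14 + 45) = 22*31 = 682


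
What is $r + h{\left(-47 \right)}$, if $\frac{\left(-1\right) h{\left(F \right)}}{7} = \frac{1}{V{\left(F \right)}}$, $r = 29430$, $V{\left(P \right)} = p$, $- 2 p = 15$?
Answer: $\frac{441464}{15} \approx 29431.0$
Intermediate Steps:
$p = - \frac{15}{2}$ ($p = \left(- \frac{1}{2}\right) 15 = - \frac{15}{2} \approx -7.5$)
$V{\left(P \right)} = - \frac{15}{2}$
$h{\left(F \right)} = \frac{14}{15}$ ($h{\left(F \right)} = - \frac{7}{- \frac{15}{2}} = \left(-7\right) \left(- \frac{2}{15}\right) = \frac{14}{15}$)
$r + h{\left(-47 \right)} = 29430 + \frac{14}{15} = \frac{441464}{15}$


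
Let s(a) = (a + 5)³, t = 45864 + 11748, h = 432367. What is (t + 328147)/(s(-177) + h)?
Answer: -385759/4656081 ≈ -0.082851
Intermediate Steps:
t = 57612
s(a) = (5 + a)³
(t + 328147)/(s(-177) + h) = (57612 + 328147)/((5 - 177)³ + 432367) = 385759/((-172)³ + 432367) = 385759/(-5088448 + 432367) = 385759/(-4656081) = 385759*(-1/4656081) = -385759/4656081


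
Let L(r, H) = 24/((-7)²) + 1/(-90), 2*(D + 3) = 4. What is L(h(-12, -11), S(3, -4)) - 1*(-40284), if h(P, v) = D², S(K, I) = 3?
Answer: 177654551/4410 ≈ 40285.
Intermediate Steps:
D = -1 (D = -3 + (½)*4 = -3 + 2 = -1)
h(P, v) = 1 (h(P, v) = (-1)² = 1)
L(r, H) = 2111/4410 (L(r, H) = 24/49 + 1*(-1/90) = 24*(1/49) - 1/90 = 24/49 - 1/90 = 2111/4410)
L(h(-12, -11), S(3, -4)) - 1*(-40284) = 2111/4410 - 1*(-40284) = 2111/4410 + 40284 = 177654551/4410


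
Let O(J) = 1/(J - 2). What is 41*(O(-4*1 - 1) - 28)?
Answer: -8077/7 ≈ -1153.9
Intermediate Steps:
O(J) = 1/(-2 + J)
41*(O(-4*1 - 1) - 28) = 41*(1/(-2 + (-4*1 - 1)) - 28) = 41*(1/(-2 + (-4 - 1)) - 28) = 41*(1/(-2 - 5) - 28) = 41*(1/(-7) - 28) = 41*(-⅐ - 28) = 41*(-197/7) = -8077/7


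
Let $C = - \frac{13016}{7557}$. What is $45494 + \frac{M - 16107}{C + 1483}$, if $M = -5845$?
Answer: $\frac{72727803878}{1599145} \approx 45479.0$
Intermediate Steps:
$C = - \frac{13016}{7557}$ ($C = \left(-13016\right) \frac{1}{7557} = - \frac{13016}{7557} \approx -1.7224$)
$45494 + \frac{M - 16107}{C + 1483} = 45494 + \frac{-5845 - 16107}{- \frac{13016}{7557} + 1483} = 45494 - \frac{21952}{\frac{11194015}{7557}} = 45494 - \frac{23698752}{1599145} = \frac{72727803878}{1599145}$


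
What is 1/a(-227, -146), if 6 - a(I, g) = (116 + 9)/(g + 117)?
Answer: 29/299 ≈ 0.096990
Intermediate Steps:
a(I, g) = 6 - 125/(117 + g) (a(I, g) = 6 - (116 + 9)/(g + 117) = 6 - 125/(117 + g))
1/a(-227, -146) = 1/((577 + 6*(-146))/(117 - 146)) = 1/((577 - 876)/(-29)) = 1/(-1/29*(-299)) = 1/(299/29) = 29/299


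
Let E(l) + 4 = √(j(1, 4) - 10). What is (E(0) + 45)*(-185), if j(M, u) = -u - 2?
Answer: -7585 - 740*I ≈ -7585.0 - 740.0*I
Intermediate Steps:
j(M, u) = -2 - u
E(l) = -4 + 4*I (E(l) = -4 + √((-2 - 1*4) - 10) = -4 + √((-2 - 4) - 10) = -4 + √(-6 - 10) = -4 + √(-16) = -4 + 4*I)
(E(0) + 45)*(-185) = ((-4 + 4*I) + 45)*(-185) = (41 + 4*I)*(-185) = -7585 - 740*I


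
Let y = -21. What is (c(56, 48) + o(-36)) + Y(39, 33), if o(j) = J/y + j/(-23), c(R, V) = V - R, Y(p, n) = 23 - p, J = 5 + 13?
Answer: -3750/161 ≈ -23.292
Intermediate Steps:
J = 18
o(j) = -6/7 - j/23 (o(j) = 18/(-21) + j/(-23) = 18*(-1/21) + j*(-1/23) = -6/7 - j/23)
(c(56, 48) + o(-36)) + Y(39, 33) = ((48 - 1*56) + (-6/7 - 1/23*(-36))) + (23 - 1*39) = ((48 - 56) + (-6/7 + 36/23)) + (23 - 39) = (-8 + 114/161) - 16 = -1174/161 - 16 = -3750/161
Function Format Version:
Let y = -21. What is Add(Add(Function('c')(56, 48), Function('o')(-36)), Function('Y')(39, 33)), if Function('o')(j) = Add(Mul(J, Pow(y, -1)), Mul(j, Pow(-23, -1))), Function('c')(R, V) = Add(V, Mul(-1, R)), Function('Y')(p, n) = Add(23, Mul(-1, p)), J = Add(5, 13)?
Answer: Rational(-3750, 161) ≈ -23.292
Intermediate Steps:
J = 18
Function('o')(j) = Add(Rational(-6, 7), Mul(Rational(-1, 23), j)) (Function('o')(j) = Add(Mul(18, Pow(-21, -1)), Mul(j, Pow(-23, -1))) = Add(Mul(18, Rational(-1, 21)), Mul(j, Rational(-1, 23))) = Add(Rational(-6, 7), Mul(Rational(-1, 23), j)))
Add(Add(Function('c')(56, 48), Function('o')(-36)), Function('Y')(39, 33)) = Add(Add(Add(48, Mul(-1, 56)), Add(Rational(-6, 7), Mul(Rational(-1, 23), -36))), Add(23, Mul(-1, 39))) = Add(Add(Add(48, -56), Add(Rational(-6, 7), Rational(36, 23))), Add(23, -39)) = Add(Add(-8, Rational(114, 161)), -16) = Add(Rational(-1174, 161), -16) = Rational(-3750, 161)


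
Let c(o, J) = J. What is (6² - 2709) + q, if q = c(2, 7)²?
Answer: -2624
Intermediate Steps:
q = 49 (q = 7² = 49)
(6² - 2709) + q = (6² - 2709) + 49 = (36 - 2709) + 49 = -2673 + 49 = -2624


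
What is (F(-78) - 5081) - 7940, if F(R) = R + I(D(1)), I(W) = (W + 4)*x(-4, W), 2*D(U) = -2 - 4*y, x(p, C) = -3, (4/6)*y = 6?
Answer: -13054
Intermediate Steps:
y = 9 (y = (3/2)*6 = 9)
D(U) = -19 (D(U) = (-2 - 4*9)/2 = (-2 - 36)/2 = (½)*(-38) = -19)
I(W) = -12 - 3*W (I(W) = (W + 4)*(-3) = (4 + W)*(-3) = -12 - 3*W)
F(R) = 45 + R (F(R) = R + (-12 - 3*(-19)) = R + (-12 + 57) = R + 45 = 45 + R)
(F(-78) - 5081) - 7940 = ((45 - 78) - 5081) - 7940 = (-33 - 5081) - 7940 = -5114 - 7940 = -13054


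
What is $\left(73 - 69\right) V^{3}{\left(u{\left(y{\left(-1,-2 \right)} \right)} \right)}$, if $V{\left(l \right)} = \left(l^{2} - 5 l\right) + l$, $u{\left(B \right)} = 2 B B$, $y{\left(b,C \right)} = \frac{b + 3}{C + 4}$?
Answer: $-256$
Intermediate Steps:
$y{\left(b,C \right)} = \frac{3 + b}{4 + C}$
$u{\left(B \right)} = 2 B^{2}$
$V{\left(l \right)} = l^{2} - 4 l$
$\left(73 - 69\right) V^{3}{\left(u{\left(y{\left(-1,-2 \right)} \right)} \right)} = \left(73 - 69\right) \left(2 \left(\frac{3 - 1}{4 - 2}\right)^{2} \left(-4 + 2 \left(\frac{3 - 1}{4 - 2}\right)^{2}\right)\right)^{3} = \left(73 - 69\right) \left(2 \left(\frac{1}{2} \cdot 2\right)^{2} \left(-4 + 2 \left(\frac{1}{2} \cdot 2\right)^{2}\right)\right)^{3} = 4 \left(2 \left(\frac{1}{2} \cdot 2\right)^{2} \left(-4 + 2 \left(\frac{1}{2} \cdot 2\right)^{2}\right)\right)^{3} = 4 \left(2 \cdot 1^{2} \left(-4 + 2 \cdot 1^{2}\right)\right)^{3} = 4 \left(2 \cdot 1 \left(-4 + 2 \cdot 1\right)\right)^{3} = 4 \left(2 \left(-4 + 2\right)\right)^{3} = 4 \left(2 \left(-2\right)\right)^{3} = 4 \left(-4\right)^{3} = 4 \left(-64\right) = -256$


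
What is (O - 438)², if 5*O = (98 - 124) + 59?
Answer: 4652649/25 ≈ 1.8611e+5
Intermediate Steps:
O = 33/5 (O = ((98 - 124) + 59)/5 = (-26 + 59)/5 = (⅕)*33 = 33/5 ≈ 6.6000)
(O - 438)² = (33/5 - 438)² = (-2157/5)² = 4652649/25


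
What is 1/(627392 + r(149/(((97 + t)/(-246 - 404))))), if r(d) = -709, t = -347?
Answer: 1/626683 ≈ 1.5957e-6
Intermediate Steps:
1/(627392 + r(149/(((97 + t)/(-246 - 404))))) = 1/(627392 - 709) = 1/626683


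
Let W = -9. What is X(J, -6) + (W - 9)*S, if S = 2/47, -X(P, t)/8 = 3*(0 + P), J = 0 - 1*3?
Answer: 3348/47 ≈ 71.234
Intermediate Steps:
J = -3 (J = 0 - 3 = -3)
X(P, t) = -24*P (X(P, t) = -24*(0 + P) = -24*P)
S = 2/47 (S = 2*(1/47) = 2/47 ≈ 0.042553)
X(J, -6) + (W - 9)*S = -24*(-3) + (-9 - 9)*(2/47) = 72 - 18*2/47 = 72 - 36/47 = 3348/47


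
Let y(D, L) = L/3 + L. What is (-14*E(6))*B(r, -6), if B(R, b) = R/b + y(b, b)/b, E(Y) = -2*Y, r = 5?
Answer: 84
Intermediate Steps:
y(D, L) = 4*L/3 (y(D, L) = L*(1/3) + L = L/3 + L = 4*L/3)
B(R, b) = 4/3 + R/b (B(R, b) = R/b + (4*b/3)/b = R/b + 4/3 = 4/3 + R/b)
(-14*E(6))*B(r, -6) = (-(-28)*6)*(4/3 + 5/(-6)) = (-14*(-12))*(4/3 + 5*(-1/6)) = 168*(4/3 - 5/6) = 168*(1/2) = 84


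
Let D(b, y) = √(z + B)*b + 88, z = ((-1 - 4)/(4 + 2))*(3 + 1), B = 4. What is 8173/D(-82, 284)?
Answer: 269709/1223 + 335093*√6/4892 ≈ 388.32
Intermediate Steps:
z = -10/3 (z = -5/6*4 = -5*⅙*4 = -⅚*4 = -10/3 ≈ -3.3333)
D(b, y) = 88 + b*√6/3 (D(b, y) = √(-10/3 + 4)*b + 88 = √(⅔)*b + 88 = (√6/3)*b + 88 = b*√6/3 + 88 = 88 + b*√6/3)
8173/D(-82, 284) = 8173/(88 + (⅓)*(-82)*√6) = 8173/(88 - 82*√6/3)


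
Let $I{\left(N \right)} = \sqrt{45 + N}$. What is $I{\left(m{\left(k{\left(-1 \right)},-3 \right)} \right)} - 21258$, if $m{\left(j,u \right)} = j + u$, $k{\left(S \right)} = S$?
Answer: $-21258 + \sqrt{41} \approx -21252.0$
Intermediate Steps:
$I{\left(m{\left(k{\left(-1 \right)},-3 \right)} \right)} - 21258 = \sqrt{45 - 4} - 21258 = \sqrt{41} - 21258 = -21258 + \sqrt{41}$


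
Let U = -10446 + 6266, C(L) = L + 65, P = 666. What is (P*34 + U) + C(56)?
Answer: 18585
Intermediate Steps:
C(L) = 65 + L
U = -4180
(P*34 + U) + C(56) = (666*34 - 4180) + (65 + 56) = (22644 - 4180) + 121 = 18464 + 121 = 18585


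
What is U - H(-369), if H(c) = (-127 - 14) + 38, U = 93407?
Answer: 93510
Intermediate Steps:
H(c) = -103 (H(c) = -141 + 38 = -103)
U - H(-369) = 93407 - 1*(-103) = 93407 + 103 = 93510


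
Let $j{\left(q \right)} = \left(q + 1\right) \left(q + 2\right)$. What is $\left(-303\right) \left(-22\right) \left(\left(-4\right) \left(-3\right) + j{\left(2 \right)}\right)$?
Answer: $159984$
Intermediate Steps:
$j{\left(q \right)} = \left(1 + q\right) \left(2 + q\right)$
$\left(-303\right) \left(-22\right) \left(\left(-4\right) \left(-3\right) + j{\left(2 \right)}\right) = \left(-303\right) \left(-22\right) \left(\left(-4\right) \left(-3\right) + \left(2 + 2^{2} + 3 \cdot 2\right)\right) = 6666 \left(12 + \left(2 + 4 + 6\right)\right) = 6666 \left(12 + 12\right) = 6666 \cdot 24 = 159984$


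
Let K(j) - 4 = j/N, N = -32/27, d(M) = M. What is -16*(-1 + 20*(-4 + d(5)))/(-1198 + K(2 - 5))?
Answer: 9728/38127 ≈ 0.25515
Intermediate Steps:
N = -32/27 (N = -32*1/27 = -32/27 ≈ -1.1852)
K(j) = 4 - 27*j/32 (K(j) = 4 + j/(-32/27) = 4 + j*(-27/32) = 4 - 27*j/32)
-16*(-1 + 20*(-4 + d(5)))/(-1198 + K(2 - 5)) = -16*(-1 + 20*(-4 + 5))/(-1198 + (4 - 27*(2 - 5)/32)) = -16*(-1 + 20*1)/(-1198 + (4 - 27/32*(-3))) = -16*(-1 + 20)/(-1198 + (4 + 81/32)) = -304/(-1198 + 209/32) = -304/(-38127/32) = -304*(-32)/38127 = -16*(-608/38127) = 9728/38127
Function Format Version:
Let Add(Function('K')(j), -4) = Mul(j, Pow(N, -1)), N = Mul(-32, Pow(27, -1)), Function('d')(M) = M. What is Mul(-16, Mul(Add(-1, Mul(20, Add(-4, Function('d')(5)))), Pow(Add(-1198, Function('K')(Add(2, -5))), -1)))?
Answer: Rational(9728, 38127) ≈ 0.25515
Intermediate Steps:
N = Rational(-32, 27) (N = Mul(-32, Rational(1, 27)) = Rational(-32, 27) ≈ -1.1852)
Function('K')(j) = Add(4, Mul(Rational(-27, 32), j)) (Function('K')(j) = Add(4, Mul(j, Pow(Rational(-32, 27), -1))) = Add(4, Mul(j, Rational(-27, 32))) = Add(4, Mul(Rational(-27, 32), j)))
Mul(-16, Mul(Add(-1, Mul(20, Add(-4, Function('d')(5)))), Pow(Add(-1198, Function('K')(Add(2, -5))), -1))) = Mul(-16, Mul(Add(-1, Mul(20, Add(-4, 5))), Pow(Add(-1198, Add(4, Mul(Rational(-27, 32), Add(2, -5)))), -1))) = Mul(-16, Mul(Add(-1, Mul(20, 1)), Pow(Add(-1198, Add(4, Mul(Rational(-27, 32), -3))), -1))) = Mul(-16, Mul(Add(-1, 20), Pow(Add(-1198, Add(4, Rational(81, 32))), -1))) = Mul(-16, Mul(19, Pow(Add(-1198, Rational(209, 32)), -1))) = Mul(-16, Mul(19, Pow(Rational(-38127, 32), -1))) = Mul(-16, Mul(19, Rational(-32, 38127))) = Mul(-16, Rational(-608, 38127)) = Rational(9728, 38127)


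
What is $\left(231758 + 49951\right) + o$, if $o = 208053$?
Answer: $489762$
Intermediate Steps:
$\left(231758 + 49951\right) + o = \left(231758 + 49951\right) + 208053 = 281709 + 208053 = 489762$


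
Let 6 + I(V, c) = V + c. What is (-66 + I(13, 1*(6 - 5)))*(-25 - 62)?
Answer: 5046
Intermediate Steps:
I(V, c) = -6 + V + c (I(V, c) = -6 + (V + c) = -6 + V + c)
(-66 + I(13, 1*(6 - 5)))*(-25 - 62) = (-66 + (-6 + 13 + 1*(6 - 5)))*(-25 - 62) = (-66 + (-6 + 13 + 1*1))*(-87) = (-66 + (-6 + 13 + 1))*(-87) = (-66 + 8)*(-87) = -58*(-87) = 5046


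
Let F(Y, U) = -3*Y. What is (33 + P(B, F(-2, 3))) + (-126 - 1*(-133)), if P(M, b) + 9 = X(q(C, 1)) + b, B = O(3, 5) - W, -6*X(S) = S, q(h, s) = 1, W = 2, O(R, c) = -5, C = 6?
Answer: 221/6 ≈ 36.833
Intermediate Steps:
X(S) = -S/6
B = -7 (B = -5 - 1*2 = -5 - 2 = -7)
P(M, b) = -55/6 + b (P(M, b) = -9 + (-⅙*1 + b) = -9 + (-⅙ + b) = -55/6 + b)
(33 + P(B, F(-2, 3))) + (-126 - 1*(-133)) = (33 + (-55/6 - 3*(-2))) + (-126 - 1*(-133)) = (33 + (-55/6 + 6)) + (-126 + 133) = (33 - 19/6) + 7 = 179/6 + 7 = 221/6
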